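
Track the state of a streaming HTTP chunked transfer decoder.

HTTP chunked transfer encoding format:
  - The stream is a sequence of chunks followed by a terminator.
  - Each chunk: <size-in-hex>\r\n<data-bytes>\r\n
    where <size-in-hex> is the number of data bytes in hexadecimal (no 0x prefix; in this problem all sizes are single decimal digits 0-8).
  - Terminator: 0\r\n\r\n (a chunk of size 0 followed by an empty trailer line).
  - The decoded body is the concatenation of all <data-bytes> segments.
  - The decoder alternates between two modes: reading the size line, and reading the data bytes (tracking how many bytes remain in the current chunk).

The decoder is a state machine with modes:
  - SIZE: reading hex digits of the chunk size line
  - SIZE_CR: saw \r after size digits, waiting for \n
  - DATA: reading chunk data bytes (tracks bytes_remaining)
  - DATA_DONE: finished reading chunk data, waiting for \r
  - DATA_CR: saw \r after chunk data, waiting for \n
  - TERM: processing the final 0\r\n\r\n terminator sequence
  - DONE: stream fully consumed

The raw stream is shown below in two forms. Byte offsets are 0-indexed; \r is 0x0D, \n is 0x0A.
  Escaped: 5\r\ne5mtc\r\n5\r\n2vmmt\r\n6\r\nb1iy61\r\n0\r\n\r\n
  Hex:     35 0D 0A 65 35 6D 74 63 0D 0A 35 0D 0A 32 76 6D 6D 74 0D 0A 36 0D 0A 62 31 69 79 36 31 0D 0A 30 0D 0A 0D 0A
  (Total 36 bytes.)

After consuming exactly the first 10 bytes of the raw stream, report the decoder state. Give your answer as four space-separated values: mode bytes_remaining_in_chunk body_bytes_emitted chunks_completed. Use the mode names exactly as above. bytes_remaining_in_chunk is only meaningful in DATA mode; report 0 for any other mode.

Byte 0 = '5': mode=SIZE remaining=0 emitted=0 chunks_done=0
Byte 1 = 0x0D: mode=SIZE_CR remaining=0 emitted=0 chunks_done=0
Byte 2 = 0x0A: mode=DATA remaining=5 emitted=0 chunks_done=0
Byte 3 = 'e': mode=DATA remaining=4 emitted=1 chunks_done=0
Byte 4 = '5': mode=DATA remaining=3 emitted=2 chunks_done=0
Byte 5 = 'm': mode=DATA remaining=2 emitted=3 chunks_done=0
Byte 6 = 't': mode=DATA remaining=1 emitted=4 chunks_done=0
Byte 7 = 'c': mode=DATA_DONE remaining=0 emitted=5 chunks_done=0
Byte 8 = 0x0D: mode=DATA_CR remaining=0 emitted=5 chunks_done=0
Byte 9 = 0x0A: mode=SIZE remaining=0 emitted=5 chunks_done=1

Answer: SIZE 0 5 1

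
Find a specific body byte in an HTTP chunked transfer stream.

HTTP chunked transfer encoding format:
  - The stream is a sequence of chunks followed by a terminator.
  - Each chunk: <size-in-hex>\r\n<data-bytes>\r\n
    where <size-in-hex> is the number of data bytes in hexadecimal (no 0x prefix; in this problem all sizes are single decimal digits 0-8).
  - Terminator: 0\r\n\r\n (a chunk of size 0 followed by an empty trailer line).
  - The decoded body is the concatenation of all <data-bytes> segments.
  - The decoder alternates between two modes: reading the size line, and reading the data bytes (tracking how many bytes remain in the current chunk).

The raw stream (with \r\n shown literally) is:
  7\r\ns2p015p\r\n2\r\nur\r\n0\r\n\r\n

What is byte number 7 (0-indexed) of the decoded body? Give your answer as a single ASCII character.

Answer: u

Derivation:
Chunk 1: stream[0..1]='7' size=0x7=7, data at stream[3..10]='s2p015p' -> body[0..7], body so far='s2p015p'
Chunk 2: stream[12..13]='2' size=0x2=2, data at stream[15..17]='ur' -> body[7..9], body so far='s2p015pur'
Chunk 3: stream[19..20]='0' size=0 (terminator). Final body='s2p015pur' (9 bytes)
Body byte 7 = 'u'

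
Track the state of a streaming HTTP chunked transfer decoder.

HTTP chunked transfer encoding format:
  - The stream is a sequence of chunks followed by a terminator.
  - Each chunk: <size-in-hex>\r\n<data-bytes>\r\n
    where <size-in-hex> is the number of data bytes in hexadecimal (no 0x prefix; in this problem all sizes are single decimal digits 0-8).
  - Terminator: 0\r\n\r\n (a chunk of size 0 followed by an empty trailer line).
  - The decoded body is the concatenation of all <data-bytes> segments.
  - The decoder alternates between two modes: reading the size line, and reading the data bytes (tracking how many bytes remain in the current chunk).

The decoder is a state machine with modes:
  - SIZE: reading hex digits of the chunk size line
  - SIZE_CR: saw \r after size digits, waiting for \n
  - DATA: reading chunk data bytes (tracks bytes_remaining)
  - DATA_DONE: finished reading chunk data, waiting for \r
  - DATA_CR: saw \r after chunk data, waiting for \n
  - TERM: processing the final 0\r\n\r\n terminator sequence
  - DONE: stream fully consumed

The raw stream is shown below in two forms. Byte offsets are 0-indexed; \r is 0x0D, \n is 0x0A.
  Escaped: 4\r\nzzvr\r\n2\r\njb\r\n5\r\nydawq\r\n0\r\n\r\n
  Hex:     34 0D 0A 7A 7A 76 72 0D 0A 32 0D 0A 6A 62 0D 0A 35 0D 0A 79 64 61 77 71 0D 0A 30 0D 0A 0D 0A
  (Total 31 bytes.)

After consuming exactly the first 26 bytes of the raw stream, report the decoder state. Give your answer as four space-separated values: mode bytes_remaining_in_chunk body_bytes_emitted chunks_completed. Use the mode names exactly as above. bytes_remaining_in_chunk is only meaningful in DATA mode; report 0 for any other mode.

Answer: SIZE 0 11 3

Derivation:
Byte 0 = '4': mode=SIZE remaining=0 emitted=0 chunks_done=0
Byte 1 = 0x0D: mode=SIZE_CR remaining=0 emitted=0 chunks_done=0
Byte 2 = 0x0A: mode=DATA remaining=4 emitted=0 chunks_done=0
Byte 3 = 'z': mode=DATA remaining=3 emitted=1 chunks_done=0
Byte 4 = 'z': mode=DATA remaining=2 emitted=2 chunks_done=0
Byte 5 = 'v': mode=DATA remaining=1 emitted=3 chunks_done=0
Byte 6 = 'r': mode=DATA_DONE remaining=0 emitted=4 chunks_done=0
Byte 7 = 0x0D: mode=DATA_CR remaining=0 emitted=4 chunks_done=0
Byte 8 = 0x0A: mode=SIZE remaining=0 emitted=4 chunks_done=1
Byte 9 = '2': mode=SIZE remaining=0 emitted=4 chunks_done=1
Byte 10 = 0x0D: mode=SIZE_CR remaining=0 emitted=4 chunks_done=1
Byte 11 = 0x0A: mode=DATA remaining=2 emitted=4 chunks_done=1
Byte 12 = 'j': mode=DATA remaining=1 emitted=5 chunks_done=1
Byte 13 = 'b': mode=DATA_DONE remaining=0 emitted=6 chunks_done=1
Byte 14 = 0x0D: mode=DATA_CR remaining=0 emitted=6 chunks_done=1
Byte 15 = 0x0A: mode=SIZE remaining=0 emitted=6 chunks_done=2
Byte 16 = '5': mode=SIZE remaining=0 emitted=6 chunks_done=2
Byte 17 = 0x0D: mode=SIZE_CR remaining=0 emitted=6 chunks_done=2
Byte 18 = 0x0A: mode=DATA remaining=5 emitted=6 chunks_done=2
Byte 19 = 'y': mode=DATA remaining=4 emitted=7 chunks_done=2
Byte 20 = 'd': mode=DATA remaining=3 emitted=8 chunks_done=2
Byte 21 = 'a': mode=DATA remaining=2 emitted=9 chunks_done=2
Byte 22 = 'w': mode=DATA remaining=1 emitted=10 chunks_done=2
Byte 23 = 'q': mode=DATA_DONE remaining=0 emitted=11 chunks_done=2
Byte 24 = 0x0D: mode=DATA_CR remaining=0 emitted=11 chunks_done=2
Byte 25 = 0x0A: mode=SIZE remaining=0 emitted=11 chunks_done=3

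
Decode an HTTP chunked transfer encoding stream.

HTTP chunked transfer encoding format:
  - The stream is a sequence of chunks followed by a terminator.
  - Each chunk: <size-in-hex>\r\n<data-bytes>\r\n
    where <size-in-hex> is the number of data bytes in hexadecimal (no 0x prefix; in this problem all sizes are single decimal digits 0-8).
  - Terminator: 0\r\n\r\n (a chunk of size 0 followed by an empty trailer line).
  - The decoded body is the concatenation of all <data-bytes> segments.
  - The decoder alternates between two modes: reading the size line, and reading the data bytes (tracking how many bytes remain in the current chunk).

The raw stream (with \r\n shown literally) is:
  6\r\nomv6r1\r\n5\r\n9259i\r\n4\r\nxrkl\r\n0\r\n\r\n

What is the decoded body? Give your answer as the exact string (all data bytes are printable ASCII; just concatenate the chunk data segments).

Chunk 1: stream[0..1]='6' size=0x6=6, data at stream[3..9]='omv6r1' -> body[0..6], body so far='omv6r1'
Chunk 2: stream[11..12]='5' size=0x5=5, data at stream[14..19]='9259i' -> body[6..11], body so far='omv6r19259i'
Chunk 3: stream[21..22]='4' size=0x4=4, data at stream[24..28]='xrkl' -> body[11..15], body so far='omv6r19259ixrkl'
Chunk 4: stream[30..31]='0' size=0 (terminator). Final body='omv6r19259ixrkl' (15 bytes)

Answer: omv6r19259ixrkl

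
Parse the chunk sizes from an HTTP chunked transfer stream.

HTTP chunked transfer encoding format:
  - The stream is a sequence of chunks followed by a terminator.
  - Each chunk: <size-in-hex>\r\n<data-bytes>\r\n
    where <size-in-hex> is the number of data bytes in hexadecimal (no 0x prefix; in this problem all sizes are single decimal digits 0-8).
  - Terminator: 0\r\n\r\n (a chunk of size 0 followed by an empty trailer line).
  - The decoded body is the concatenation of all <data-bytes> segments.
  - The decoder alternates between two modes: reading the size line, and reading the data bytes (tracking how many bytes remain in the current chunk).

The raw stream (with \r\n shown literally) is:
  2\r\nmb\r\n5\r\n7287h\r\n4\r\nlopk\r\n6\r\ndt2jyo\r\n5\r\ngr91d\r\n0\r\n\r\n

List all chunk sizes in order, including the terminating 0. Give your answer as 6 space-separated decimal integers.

Chunk 1: stream[0..1]='2' size=0x2=2, data at stream[3..5]='mb' -> body[0..2], body so far='mb'
Chunk 2: stream[7..8]='5' size=0x5=5, data at stream[10..15]='7287h' -> body[2..7], body so far='mb7287h'
Chunk 3: stream[17..18]='4' size=0x4=4, data at stream[20..24]='lopk' -> body[7..11], body so far='mb7287hlopk'
Chunk 4: stream[26..27]='6' size=0x6=6, data at stream[29..35]='dt2jyo' -> body[11..17], body so far='mb7287hlopkdt2jyo'
Chunk 5: stream[37..38]='5' size=0x5=5, data at stream[40..45]='gr91d' -> body[17..22], body so far='mb7287hlopkdt2jyogr91d'
Chunk 6: stream[47..48]='0' size=0 (terminator). Final body='mb7287hlopkdt2jyogr91d' (22 bytes)

Answer: 2 5 4 6 5 0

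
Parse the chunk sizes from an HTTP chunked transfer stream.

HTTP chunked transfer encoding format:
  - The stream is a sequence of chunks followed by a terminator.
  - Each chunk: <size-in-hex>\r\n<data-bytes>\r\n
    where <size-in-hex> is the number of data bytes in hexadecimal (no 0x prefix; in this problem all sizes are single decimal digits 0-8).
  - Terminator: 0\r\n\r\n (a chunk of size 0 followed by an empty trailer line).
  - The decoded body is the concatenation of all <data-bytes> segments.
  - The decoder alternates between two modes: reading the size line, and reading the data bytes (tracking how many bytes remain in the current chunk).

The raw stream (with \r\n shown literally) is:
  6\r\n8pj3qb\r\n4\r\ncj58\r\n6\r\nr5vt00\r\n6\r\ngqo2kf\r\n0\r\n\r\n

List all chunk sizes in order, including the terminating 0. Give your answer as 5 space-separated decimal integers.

Chunk 1: stream[0..1]='6' size=0x6=6, data at stream[3..9]='8pj3qb' -> body[0..6], body so far='8pj3qb'
Chunk 2: stream[11..12]='4' size=0x4=4, data at stream[14..18]='cj58' -> body[6..10], body so far='8pj3qbcj58'
Chunk 3: stream[20..21]='6' size=0x6=6, data at stream[23..29]='r5vt00' -> body[10..16], body so far='8pj3qbcj58r5vt00'
Chunk 4: stream[31..32]='6' size=0x6=6, data at stream[34..40]='gqo2kf' -> body[16..22], body so far='8pj3qbcj58r5vt00gqo2kf'
Chunk 5: stream[42..43]='0' size=0 (terminator). Final body='8pj3qbcj58r5vt00gqo2kf' (22 bytes)

Answer: 6 4 6 6 0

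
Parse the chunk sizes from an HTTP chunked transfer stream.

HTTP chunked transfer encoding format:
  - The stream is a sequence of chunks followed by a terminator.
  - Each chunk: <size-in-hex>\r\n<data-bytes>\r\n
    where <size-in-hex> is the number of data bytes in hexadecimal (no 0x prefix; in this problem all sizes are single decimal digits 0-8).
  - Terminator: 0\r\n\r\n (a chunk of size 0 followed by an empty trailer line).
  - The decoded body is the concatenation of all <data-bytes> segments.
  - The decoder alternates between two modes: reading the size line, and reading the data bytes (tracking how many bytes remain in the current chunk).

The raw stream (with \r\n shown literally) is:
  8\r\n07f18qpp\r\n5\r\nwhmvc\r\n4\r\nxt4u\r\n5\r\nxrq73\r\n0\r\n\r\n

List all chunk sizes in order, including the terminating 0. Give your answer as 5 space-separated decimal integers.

Answer: 8 5 4 5 0

Derivation:
Chunk 1: stream[0..1]='8' size=0x8=8, data at stream[3..11]='07f18qpp' -> body[0..8], body so far='07f18qpp'
Chunk 2: stream[13..14]='5' size=0x5=5, data at stream[16..21]='whmvc' -> body[8..13], body so far='07f18qppwhmvc'
Chunk 3: stream[23..24]='4' size=0x4=4, data at stream[26..30]='xt4u' -> body[13..17], body so far='07f18qppwhmvcxt4u'
Chunk 4: stream[32..33]='5' size=0x5=5, data at stream[35..40]='xrq73' -> body[17..22], body so far='07f18qppwhmvcxt4uxrq73'
Chunk 5: stream[42..43]='0' size=0 (terminator). Final body='07f18qppwhmvcxt4uxrq73' (22 bytes)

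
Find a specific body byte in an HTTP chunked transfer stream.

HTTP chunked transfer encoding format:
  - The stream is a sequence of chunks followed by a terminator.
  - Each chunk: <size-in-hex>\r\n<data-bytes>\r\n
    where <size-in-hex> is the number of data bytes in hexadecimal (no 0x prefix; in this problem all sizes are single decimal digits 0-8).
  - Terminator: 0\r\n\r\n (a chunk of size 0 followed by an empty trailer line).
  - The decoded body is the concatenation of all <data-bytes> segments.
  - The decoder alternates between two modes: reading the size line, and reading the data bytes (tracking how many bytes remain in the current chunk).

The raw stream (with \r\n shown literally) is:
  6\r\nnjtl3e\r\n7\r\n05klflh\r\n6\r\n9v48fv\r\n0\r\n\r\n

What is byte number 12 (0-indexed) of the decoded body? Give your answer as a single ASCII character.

Chunk 1: stream[0..1]='6' size=0x6=6, data at stream[3..9]='njtl3e' -> body[0..6], body so far='njtl3e'
Chunk 2: stream[11..12]='7' size=0x7=7, data at stream[14..21]='05klflh' -> body[6..13], body so far='njtl3e05klflh'
Chunk 3: stream[23..24]='6' size=0x6=6, data at stream[26..32]='9v48fv' -> body[13..19], body so far='njtl3e05klflh9v48fv'
Chunk 4: stream[34..35]='0' size=0 (terminator). Final body='njtl3e05klflh9v48fv' (19 bytes)
Body byte 12 = 'h'

Answer: h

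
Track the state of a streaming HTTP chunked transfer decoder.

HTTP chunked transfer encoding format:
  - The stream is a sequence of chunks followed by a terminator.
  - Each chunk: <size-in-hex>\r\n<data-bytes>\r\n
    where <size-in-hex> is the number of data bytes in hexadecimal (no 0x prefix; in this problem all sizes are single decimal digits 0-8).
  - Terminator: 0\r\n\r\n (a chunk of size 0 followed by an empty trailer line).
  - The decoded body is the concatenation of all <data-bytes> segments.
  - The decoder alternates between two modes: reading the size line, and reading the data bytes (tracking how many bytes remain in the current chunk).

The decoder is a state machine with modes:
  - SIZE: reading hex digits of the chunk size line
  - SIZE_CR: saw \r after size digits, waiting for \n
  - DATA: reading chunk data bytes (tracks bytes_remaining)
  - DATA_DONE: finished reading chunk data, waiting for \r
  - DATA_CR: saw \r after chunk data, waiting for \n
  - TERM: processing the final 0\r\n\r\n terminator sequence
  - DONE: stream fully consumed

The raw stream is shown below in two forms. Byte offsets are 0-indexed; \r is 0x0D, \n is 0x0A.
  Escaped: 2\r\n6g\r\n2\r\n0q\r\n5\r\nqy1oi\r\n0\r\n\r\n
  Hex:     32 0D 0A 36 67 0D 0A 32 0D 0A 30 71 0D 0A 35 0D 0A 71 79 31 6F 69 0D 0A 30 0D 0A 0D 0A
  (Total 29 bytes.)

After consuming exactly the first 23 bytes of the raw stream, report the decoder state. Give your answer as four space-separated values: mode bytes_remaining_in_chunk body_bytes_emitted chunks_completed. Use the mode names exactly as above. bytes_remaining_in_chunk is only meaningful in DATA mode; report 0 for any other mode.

Byte 0 = '2': mode=SIZE remaining=0 emitted=0 chunks_done=0
Byte 1 = 0x0D: mode=SIZE_CR remaining=0 emitted=0 chunks_done=0
Byte 2 = 0x0A: mode=DATA remaining=2 emitted=0 chunks_done=0
Byte 3 = '6': mode=DATA remaining=1 emitted=1 chunks_done=0
Byte 4 = 'g': mode=DATA_DONE remaining=0 emitted=2 chunks_done=0
Byte 5 = 0x0D: mode=DATA_CR remaining=0 emitted=2 chunks_done=0
Byte 6 = 0x0A: mode=SIZE remaining=0 emitted=2 chunks_done=1
Byte 7 = '2': mode=SIZE remaining=0 emitted=2 chunks_done=1
Byte 8 = 0x0D: mode=SIZE_CR remaining=0 emitted=2 chunks_done=1
Byte 9 = 0x0A: mode=DATA remaining=2 emitted=2 chunks_done=1
Byte 10 = '0': mode=DATA remaining=1 emitted=3 chunks_done=1
Byte 11 = 'q': mode=DATA_DONE remaining=0 emitted=4 chunks_done=1
Byte 12 = 0x0D: mode=DATA_CR remaining=0 emitted=4 chunks_done=1
Byte 13 = 0x0A: mode=SIZE remaining=0 emitted=4 chunks_done=2
Byte 14 = '5': mode=SIZE remaining=0 emitted=4 chunks_done=2
Byte 15 = 0x0D: mode=SIZE_CR remaining=0 emitted=4 chunks_done=2
Byte 16 = 0x0A: mode=DATA remaining=5 emitted=4 chunks_done=2
Byte 17 = 'q': mode=DATA remaining=4 emitted=5 chunks_done=2
Byte 18 = 'y': mode=DATA remaining=3 emitted=6 chunks_done=2
Byte 19 = '1': mode=DATA remaining=2 emitted=7 chunks_done=2
Byte 20 = 'o': mode=DATA remaining=1 emitted=8 chunks_done=2
Byte 21 = 'i': mode=DATA_DONE remaining=0 emitted=9 chunks_done=2
Byte 22 = 0x0D: mode=DATA_CR remaining=0 emitted=9 chunks_done=2

Answer: DATA_CR 0 9 2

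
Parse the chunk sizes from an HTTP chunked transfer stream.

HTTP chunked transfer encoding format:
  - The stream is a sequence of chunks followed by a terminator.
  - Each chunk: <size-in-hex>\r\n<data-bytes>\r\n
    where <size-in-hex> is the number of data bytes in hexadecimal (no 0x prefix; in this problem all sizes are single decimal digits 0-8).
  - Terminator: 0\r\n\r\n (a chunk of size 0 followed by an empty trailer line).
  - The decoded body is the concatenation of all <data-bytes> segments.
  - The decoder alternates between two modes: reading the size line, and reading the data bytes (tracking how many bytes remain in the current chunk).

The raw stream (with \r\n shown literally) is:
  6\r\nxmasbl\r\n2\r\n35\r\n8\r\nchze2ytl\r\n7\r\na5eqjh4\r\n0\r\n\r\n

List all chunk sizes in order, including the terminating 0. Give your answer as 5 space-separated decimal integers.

Chunk 1: stream[0..1]='6' size=0x6=6, data at stream[3..9]='xmasbl' -> body[0..6], body so far='xmasbl'
Chunk 2: stream[11..12]='2' size=0x2=2, data at stream[14..16]='35' -> body[6..8], body so far='xmasbl35'
Chunk 3: stream[18..19]='8' size=0x8=8, data at stream[21..29]='chze2ytl' -> body[8..16], body so far='xmasbl35chze2ytl'
Chunk 4: stream[31..32]='7' size=0x7=7, data at stream[34..41]='a5eqjh4' -> body[16..23], body so far='xmasbl35chze2ytla5eqjh4'
Chunk 5: stream[43..44]='0' size=0 (terminator). Final body='xmasbl35chze2ytla5eqjh4' (23 bytes)

Answer: 6 2 8 7 0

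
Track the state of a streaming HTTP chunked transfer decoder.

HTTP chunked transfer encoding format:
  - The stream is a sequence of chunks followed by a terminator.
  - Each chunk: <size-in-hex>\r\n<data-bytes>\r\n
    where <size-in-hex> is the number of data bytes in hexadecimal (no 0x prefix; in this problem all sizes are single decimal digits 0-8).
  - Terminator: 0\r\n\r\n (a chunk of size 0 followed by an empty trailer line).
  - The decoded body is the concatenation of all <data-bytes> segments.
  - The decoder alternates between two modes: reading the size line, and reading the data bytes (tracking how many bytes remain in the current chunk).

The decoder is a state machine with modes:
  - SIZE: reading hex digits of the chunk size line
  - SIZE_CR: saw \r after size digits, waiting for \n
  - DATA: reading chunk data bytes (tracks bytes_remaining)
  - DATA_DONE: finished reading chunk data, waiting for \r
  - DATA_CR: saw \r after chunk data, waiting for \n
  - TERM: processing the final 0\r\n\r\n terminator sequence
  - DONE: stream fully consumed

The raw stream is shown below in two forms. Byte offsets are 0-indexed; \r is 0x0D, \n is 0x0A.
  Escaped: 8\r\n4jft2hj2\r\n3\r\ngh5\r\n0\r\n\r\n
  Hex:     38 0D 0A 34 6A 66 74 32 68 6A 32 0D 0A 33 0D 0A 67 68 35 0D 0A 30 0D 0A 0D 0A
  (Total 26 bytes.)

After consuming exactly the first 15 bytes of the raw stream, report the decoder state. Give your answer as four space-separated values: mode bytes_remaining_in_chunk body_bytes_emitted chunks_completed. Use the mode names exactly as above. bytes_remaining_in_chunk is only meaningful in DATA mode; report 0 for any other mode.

Byte 0 = '8': mode=SIZE remaining=0 emitted=0 chunks_done=0
Byte 1 = 0x0D: mode=SIZE_CR remaining=0 emitted=0 chunks_done=0
Byte 2 = 0x0A: mode=DATA remaining=8 emitted=0 chunks_done=0
Byte 3 = '4': mode=DATA remaining=7 emitted=1 chunks_done=0
Byte 4 = 'j': mode=DATA remaining=6 emitted=2 chunks_done=0
Byte 5 = 'f': mode=DATA remaining=5 emitted=3 chunks_done=0
Byte 6 = 't': mode=DATA remaining=4 emitted=4 chunks_done=0
Byte 7 = '2': mode=DATA remaining=3 emitted=5 chunks_done=0
Byte 8 = 'h': mode=DATA remaining=2 emitted=6 chunks_done=0
Byte 9 = 'j': mode=DATA remaining=1 emitted=7 chunks_done=0
Byte 10 = '2': mode=DATA_DONE remaining=0 emitted=8 chunks_done=0
Byte 11 = 0x0D: mode=DATA_CR remaining=0 emitted=8 chunks_done=0
Byte 12 = 0x0A: mode=SIZE remaining=0 emitted=8 chunks_done=1
Byte 13 = '3': mode=SIZE remaining=0 emitted=8 chunks_done=1
Byte 14 = 0x0D: mode=SIZE_CR remaining=0 emitted=8 chunks_done=1

Answer: SIZE_CR 0 8 1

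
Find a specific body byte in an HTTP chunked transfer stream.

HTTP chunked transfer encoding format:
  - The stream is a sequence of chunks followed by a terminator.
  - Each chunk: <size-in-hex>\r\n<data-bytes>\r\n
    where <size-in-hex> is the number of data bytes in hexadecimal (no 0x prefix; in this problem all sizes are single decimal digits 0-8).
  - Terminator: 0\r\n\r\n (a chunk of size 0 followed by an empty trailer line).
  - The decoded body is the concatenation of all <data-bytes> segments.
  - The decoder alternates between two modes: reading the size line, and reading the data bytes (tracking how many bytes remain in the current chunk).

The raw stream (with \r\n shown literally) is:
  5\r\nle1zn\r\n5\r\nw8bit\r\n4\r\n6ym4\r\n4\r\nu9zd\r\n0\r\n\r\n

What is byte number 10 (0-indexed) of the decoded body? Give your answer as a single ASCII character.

Chunk 1: stream[0..1]='5' size=0x5=5, data at stream[3..8]='le1zn' -> body[0..5], body so far='le1zn'
Chunk 2: stream[10..11]='5' size=0x5=5, data at stream[13..18]='w8bit' -> body[5..10], body so far='le1znw8bit'
Chunk 3: stream[20..21]='4' size=0x4=4, data at stream[23..27]='6ym4' -> body[10..14], body so far='le1znw8bit6ym4'
Chunk 4: stream[29..30]='4' size=0x4=4, data at stream[32..36]='u9zd' -> body[14..18], body so far='le1znw8bit6ym4u9zd'
Chunk 5: stream[38..39]='0' size=0 (terminator). Final body='le1znw8bit6ym4u9zd' (18 bytes)
Body byte 10 = '6'

Answer: 6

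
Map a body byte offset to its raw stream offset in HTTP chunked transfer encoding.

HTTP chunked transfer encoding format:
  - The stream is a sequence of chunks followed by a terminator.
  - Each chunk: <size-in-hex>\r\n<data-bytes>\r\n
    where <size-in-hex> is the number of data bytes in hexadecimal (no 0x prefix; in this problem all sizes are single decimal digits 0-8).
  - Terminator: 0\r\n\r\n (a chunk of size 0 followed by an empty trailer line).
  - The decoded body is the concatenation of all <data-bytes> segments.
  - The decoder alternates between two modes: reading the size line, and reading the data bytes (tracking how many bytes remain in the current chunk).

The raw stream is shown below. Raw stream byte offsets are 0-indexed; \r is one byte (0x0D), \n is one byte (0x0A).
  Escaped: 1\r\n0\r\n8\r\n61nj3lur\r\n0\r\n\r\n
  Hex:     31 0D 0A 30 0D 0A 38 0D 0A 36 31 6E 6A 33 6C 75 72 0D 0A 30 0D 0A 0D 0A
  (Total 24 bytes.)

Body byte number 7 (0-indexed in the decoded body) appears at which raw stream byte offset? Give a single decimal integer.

Answer: 15

Derivation:
Chunk 1: stream[0..1]='1' size=0x1=1, data at stream[3..4]='0' -> body[0..1], body so far='0'
Chunk 2: stream[6..7]='8' size=0x8=8, data at stream[9..17]='61nj3lur' -> body[1..9], body so far='061nj3lur'
Chunk 3: stream[19..20]='0' size=0 (terminator). Final body='061nj3lur' (9 bytes)
Body byte 7 at stream offset 15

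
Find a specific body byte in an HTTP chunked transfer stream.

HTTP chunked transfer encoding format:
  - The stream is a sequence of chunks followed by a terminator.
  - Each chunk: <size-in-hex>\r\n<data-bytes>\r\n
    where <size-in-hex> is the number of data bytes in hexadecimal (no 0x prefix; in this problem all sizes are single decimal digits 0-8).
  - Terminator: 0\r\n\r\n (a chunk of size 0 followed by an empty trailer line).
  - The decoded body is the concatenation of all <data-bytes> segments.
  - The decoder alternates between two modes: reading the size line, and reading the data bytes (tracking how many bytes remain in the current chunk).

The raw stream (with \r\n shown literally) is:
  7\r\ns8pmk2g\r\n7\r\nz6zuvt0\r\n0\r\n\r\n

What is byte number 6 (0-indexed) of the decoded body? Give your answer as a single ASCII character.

Chunk 1: stream[0..1]='7' size=0x7=7, data at stream[3..10]='s8pmk2g' -> body[0..7], body so far='s8pmk2g'
Chunk 2: stream[12..13]='7' size=0x7=7, data at stream[15..22]='z6zuvt0' -> body[7..14], body so far='s8pmk2gz6zuvt0'
Chunk 3: stream[24..25]='0' size=0 (terminator). Final body='s8pmk2gz6zuvt0' (14 bytes)
Body byte 6 = 'g'

Answer: g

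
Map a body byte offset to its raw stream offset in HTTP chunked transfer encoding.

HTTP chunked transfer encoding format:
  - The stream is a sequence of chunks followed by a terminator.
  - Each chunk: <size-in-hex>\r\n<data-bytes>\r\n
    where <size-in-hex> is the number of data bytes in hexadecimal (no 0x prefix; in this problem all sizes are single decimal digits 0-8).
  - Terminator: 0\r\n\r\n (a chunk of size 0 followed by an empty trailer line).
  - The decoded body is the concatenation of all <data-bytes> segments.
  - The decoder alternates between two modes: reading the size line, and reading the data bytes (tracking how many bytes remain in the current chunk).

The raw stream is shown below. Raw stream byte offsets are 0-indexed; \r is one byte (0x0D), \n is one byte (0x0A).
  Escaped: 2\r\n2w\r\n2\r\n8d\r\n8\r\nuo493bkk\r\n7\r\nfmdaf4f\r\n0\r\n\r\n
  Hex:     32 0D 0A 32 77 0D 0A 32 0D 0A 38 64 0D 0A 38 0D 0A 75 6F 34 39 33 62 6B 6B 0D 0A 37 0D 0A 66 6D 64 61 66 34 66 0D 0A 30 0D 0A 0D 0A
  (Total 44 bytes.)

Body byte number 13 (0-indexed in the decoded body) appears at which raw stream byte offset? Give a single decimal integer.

Chunk 1: stream[0..1]='2' size=0x2=2, data at stream[3..5]='2w' -> body[0..2], body so far='2w'
Chunk 2: stream[7..8]='2' size=0x2=2, data at stream[10..12]='8d' -> body[2..4], body so far='2w8d'
Chunk 3: stream[14..15]='8' size=0x8=8, data at stream[17..25]='uo493bkk' -> body[4..12], body so far='2w8duo493bkk'
Chunk 4: stream[27..28]='7' size=0x7=7, data at stream[30..37]='fmdaf4f' -> body[12..19], body so far='2w8duo493bkkfmdaf4f'
Chunk 5: stream[39..40]='0' size=0 (terminator). Final body='2w8duo493bkkfmdaf4f' (19 bytes)
Body byte 13 at stream offset 31

Answer: 31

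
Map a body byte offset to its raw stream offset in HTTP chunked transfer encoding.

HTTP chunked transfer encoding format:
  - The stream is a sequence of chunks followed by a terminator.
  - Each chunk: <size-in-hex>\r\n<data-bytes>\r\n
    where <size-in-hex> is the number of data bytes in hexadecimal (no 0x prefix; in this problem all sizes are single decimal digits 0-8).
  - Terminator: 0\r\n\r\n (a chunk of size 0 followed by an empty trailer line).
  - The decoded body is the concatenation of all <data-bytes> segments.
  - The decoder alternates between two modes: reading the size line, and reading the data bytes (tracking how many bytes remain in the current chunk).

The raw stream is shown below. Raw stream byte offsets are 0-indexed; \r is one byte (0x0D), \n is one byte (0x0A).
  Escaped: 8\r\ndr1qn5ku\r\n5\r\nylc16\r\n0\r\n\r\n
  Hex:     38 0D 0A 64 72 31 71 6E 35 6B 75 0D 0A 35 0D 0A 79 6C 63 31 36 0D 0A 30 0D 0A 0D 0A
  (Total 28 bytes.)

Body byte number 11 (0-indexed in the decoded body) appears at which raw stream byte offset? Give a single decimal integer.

Chunk 1: stream[0..1]='8' size=0x8=8, data at stream[3..11]='dr1qn5ku' -> body[0..8], body so far='dr1qn5ku'
Chunk 2: stream[13..14]='5' size=0x5=5, data at stream[16..21]='ylc16' -> body[8..13], body so far='dr1qn5kuylc16'
Chunk 3: stream[23..24]='0' size=0 (terminator). Final body='dr1qn5kuylc16' (13 bytes)
Body byte 11 at stream offset 19

Answer: 19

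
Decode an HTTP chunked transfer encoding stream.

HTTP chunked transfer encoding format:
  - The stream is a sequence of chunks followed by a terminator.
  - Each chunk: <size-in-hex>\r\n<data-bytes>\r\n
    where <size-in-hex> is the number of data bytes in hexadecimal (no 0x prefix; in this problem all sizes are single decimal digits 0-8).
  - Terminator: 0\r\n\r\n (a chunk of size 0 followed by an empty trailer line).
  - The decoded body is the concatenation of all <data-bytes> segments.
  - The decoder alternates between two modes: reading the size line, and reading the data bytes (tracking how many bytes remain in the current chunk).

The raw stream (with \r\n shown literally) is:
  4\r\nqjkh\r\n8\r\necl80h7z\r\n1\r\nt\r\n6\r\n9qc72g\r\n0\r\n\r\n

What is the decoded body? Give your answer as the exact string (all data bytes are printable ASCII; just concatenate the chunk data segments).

Chunk 1: stream[0..1]='4' size=0x4=4, data at stream[3..7]='qjkh' -> body[0..4], body so far='qjkh'
Chunk 2: stream[9..10]='8' size=0x8=8, data at stream[12..20]='ecl80h7z' -> body[4..12], body so far='qjkhecl80h7z'
Chunk 3: stream[22..23]='1' size=0x1=1, data at stream[25..26]='t' -> body[12..13], body so far='qjkhecl80h7zt'
Chunk 4: stream[28..29]='6' size=0x6=6, data at stream[31..37]='9qc72g' -> body[13..19], body so far='qjkhecl80h7zt9qc72g'
Chunk 5: stream[39..40]='0' size=0 (terminator). Final body='qjkhecl80h7zt9qc72g' (19 bytes)

Answer: qjkhecl80h7zt9qc72g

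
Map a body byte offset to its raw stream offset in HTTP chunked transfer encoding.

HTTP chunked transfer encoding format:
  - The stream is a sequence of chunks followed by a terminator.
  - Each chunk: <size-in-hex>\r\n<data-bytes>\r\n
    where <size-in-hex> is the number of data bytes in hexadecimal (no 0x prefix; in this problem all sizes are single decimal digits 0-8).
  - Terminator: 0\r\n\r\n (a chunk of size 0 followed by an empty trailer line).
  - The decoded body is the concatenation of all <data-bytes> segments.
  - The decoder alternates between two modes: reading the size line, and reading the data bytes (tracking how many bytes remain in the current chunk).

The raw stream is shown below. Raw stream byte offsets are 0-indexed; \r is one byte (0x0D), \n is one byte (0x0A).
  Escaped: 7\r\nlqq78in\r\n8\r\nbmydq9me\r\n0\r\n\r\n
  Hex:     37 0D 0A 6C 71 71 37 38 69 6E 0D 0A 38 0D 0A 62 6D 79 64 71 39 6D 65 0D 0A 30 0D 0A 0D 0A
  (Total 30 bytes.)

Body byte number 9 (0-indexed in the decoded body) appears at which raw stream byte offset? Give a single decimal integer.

Answer: 17

Derivation:
Chunk 1: stream[0..1]='7' size=0x7=7, data at stream[3..10]='lqq78in' -> body[0..7], body so far='lqq78in'
Chunk 2: stream[12..13]='8' size=0x8=8, data at stream[15..23]='bmydq9me' -> body[7..15], body so far='lqq78inbmydq9me'
Chunk 3: stream[25..26]='0' size=0 (terminator). Final body='lqq78inbmydq9me' (15 bytes)
Body byte 9 at stream offset 17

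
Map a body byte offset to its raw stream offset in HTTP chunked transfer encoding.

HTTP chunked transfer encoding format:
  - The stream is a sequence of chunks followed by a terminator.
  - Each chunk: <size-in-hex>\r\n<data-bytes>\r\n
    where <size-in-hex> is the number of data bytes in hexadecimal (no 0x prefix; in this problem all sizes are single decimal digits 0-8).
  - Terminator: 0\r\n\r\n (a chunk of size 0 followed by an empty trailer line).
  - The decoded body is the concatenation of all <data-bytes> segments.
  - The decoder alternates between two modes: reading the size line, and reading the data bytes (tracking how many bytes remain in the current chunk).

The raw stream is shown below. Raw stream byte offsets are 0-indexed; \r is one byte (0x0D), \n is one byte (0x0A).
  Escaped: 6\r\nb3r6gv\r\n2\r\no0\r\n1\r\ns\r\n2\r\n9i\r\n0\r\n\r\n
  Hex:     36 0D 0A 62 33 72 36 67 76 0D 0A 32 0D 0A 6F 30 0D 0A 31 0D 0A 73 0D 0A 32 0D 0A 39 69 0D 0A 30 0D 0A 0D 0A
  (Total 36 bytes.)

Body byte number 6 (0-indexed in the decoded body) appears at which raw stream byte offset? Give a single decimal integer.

Chunk 1: stream[0..1]='6' size=0x6=6, data at stream[3..9]='b3r6gv' -> body[0..6], body so far='b3r6gv'
Chunk 2: stream[11..12]='2' size=0x2=2, data at stream[14..16]='o0' -> body[6..8], body so far='b3r6gvo0'
Chunk 3: stream[18..19]='1' size=0x1=1, data at stream[21..22]='s' -> body[8..9], body so far='b3r6gvo0s'
Chunk 4: stream[24..25]='2' size=0x2=2, data at stream[27..29]='9i' -> body[9..11], body so far='b3r6gvo0s9i'
Chunk 5: stream[31..32]='0' size=0 (terminator). Final body='b3r6gvo0s9i' (11 bytes)
Body byte 6 at stream offset 14

Answer: 14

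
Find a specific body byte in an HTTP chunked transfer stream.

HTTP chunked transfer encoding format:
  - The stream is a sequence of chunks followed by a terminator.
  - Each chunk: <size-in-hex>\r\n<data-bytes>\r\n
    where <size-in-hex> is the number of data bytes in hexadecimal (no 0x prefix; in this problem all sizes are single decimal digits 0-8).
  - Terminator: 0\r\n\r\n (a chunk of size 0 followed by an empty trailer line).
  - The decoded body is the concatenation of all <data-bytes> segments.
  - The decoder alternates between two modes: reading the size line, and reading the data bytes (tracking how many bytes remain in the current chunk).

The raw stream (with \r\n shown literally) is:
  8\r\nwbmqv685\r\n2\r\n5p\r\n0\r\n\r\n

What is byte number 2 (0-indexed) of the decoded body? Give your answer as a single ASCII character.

Answer: m

Derivation:
Chunk 1: stream[0..1]='8' size=0x8=8, data at stream[3..11]='wbmqv685' -> body[0..8], body so far='wbmqv685'
Chunk 2: stream[13..14]='2' size=0x2=2, data at stream[16..18]='5p' -> body[8..10], body so far='wbmqv6855p'
Chunk 3: stream[20..21]='0' size=0 (terminator). Final body='wbmqv6855p' (10 bytes)
Body byte 2 = 'm'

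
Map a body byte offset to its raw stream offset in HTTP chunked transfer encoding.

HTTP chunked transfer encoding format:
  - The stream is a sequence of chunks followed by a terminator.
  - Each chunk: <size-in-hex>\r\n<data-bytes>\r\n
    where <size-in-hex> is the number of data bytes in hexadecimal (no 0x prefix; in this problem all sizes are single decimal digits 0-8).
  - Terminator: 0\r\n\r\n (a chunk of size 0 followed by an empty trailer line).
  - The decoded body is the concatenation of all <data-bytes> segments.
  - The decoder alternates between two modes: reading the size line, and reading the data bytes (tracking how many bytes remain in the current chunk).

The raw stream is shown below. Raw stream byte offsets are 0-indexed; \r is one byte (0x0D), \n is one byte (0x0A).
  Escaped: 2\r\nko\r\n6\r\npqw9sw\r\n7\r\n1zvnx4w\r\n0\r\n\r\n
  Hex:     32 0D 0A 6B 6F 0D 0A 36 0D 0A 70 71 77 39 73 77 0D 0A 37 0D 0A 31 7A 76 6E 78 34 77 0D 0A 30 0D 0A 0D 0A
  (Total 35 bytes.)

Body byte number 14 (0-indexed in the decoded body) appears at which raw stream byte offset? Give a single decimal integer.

Chunk 1: stream[0..1]='2' size=0x2=2, data at stream[3..5]='ko' -> body[0..2], body so far='ko'
Chunk 2: stream[7..8]='6' size=0x6=6, data at stream[10..16]='pqw9sw' -> body[2..8], body so far='kopqw9sw'
Chunk 3: stream[18..19]='7' size=0x7=7, data at stream[21..28]='1zvnx4w' -> body[8..15], body so far='kopqw9sw1zvnx4w'
Chunk 4: stream[30..31]='0' size=0 (terminator). Final body='kopqw9sw1zvnx4w' (15 bytes)
Body byte 14 at stream offset 27

Answer: 27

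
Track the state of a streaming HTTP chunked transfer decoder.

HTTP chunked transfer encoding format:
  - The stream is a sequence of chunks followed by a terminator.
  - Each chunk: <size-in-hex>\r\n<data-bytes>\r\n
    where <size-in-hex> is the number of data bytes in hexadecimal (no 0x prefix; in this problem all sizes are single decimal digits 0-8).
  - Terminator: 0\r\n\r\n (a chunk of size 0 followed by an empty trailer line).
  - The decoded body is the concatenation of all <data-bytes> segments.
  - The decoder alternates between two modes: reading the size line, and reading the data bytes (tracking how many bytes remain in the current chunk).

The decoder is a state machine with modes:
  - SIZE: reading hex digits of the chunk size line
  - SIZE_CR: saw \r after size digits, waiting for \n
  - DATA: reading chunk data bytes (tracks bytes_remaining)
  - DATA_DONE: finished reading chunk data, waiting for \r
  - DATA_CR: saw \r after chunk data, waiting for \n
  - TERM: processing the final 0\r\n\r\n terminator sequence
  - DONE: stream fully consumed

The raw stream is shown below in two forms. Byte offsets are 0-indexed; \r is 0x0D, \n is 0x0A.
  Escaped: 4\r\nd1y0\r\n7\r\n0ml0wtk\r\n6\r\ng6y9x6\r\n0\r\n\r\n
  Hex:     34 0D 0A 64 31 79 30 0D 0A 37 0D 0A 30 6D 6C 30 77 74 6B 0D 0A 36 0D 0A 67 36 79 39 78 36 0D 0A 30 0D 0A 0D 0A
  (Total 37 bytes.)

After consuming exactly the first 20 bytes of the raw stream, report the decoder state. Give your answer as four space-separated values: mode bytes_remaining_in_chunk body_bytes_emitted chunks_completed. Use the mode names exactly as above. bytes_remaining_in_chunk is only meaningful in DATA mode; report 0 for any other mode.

Byte 0 = '4': mode=SIZE remaining=0 emitted=0 chunks_done=0
Byte 1 = 0x0D: mode=SIZE_CR remaining=0 emitted=0 chunks_done=0
Byte 2 = 0x0A: mode=DATA remaining=4 emitted=0 chunks_done=0
Byte 3 = 'd': mode=DATA remaining=3 emitted=1 chunks_done=0
Byte 4 = '1': mode=DATA remaining=2 emitted=2 chunks_done=0
Byte 5 = 'y': mode=DATA remaining=1 emitted=3 chunks_done=0
Byte 6 = '0': mode=DATA_DONE remaining=0 emitted=4 chunks_done=0
Byte 7 = 0x0D: mode=DATA_CR remaining=0 emitted=4 chunks_done=0
Byte 8 = 0x0A: mode=SIZE remaining=0 emitted=4 chunks_done=1
Byte 9 = '7': mode=SIZE remaining=0 emitted=4 chunks_done=1
Byte 10 = 0x0D: mode=SIZE_CR remaining=0 emitted=4 chunks_done=1
Byte 11 = 0x0A: mode=DATA remaining=7 emitted=4 chunks_done=1
Byte 12 = '0': mode=DATA remaining=6 emitted=5 chunks_done=1
Byte 13 = 'm': mode=DATA remaining=5 emitted=6 chunks_done=1
Byte 14 = 'l': mode=DATA remaining=4 emitted=7 chunks_done=1
Byte 15 = '0': mode=DATA remaining=3 emitted=8 chunks_done=1
Byte 16 = 'w': mode=DATA remaining=2 emitted=9 chunks_done=1
Byte 17 = 't': mode=DATA remaining=1 emitted=10 chunks_done=1
Byte 18 = 'k': mode=DATA_DONE remaining=0 emitted=11 chunks_done=1
Byte 19 = 0x0D: mode=DATA_CR remaining=0 emitted=11 chunks_done=1

Answer: DATA_CR 0 11 1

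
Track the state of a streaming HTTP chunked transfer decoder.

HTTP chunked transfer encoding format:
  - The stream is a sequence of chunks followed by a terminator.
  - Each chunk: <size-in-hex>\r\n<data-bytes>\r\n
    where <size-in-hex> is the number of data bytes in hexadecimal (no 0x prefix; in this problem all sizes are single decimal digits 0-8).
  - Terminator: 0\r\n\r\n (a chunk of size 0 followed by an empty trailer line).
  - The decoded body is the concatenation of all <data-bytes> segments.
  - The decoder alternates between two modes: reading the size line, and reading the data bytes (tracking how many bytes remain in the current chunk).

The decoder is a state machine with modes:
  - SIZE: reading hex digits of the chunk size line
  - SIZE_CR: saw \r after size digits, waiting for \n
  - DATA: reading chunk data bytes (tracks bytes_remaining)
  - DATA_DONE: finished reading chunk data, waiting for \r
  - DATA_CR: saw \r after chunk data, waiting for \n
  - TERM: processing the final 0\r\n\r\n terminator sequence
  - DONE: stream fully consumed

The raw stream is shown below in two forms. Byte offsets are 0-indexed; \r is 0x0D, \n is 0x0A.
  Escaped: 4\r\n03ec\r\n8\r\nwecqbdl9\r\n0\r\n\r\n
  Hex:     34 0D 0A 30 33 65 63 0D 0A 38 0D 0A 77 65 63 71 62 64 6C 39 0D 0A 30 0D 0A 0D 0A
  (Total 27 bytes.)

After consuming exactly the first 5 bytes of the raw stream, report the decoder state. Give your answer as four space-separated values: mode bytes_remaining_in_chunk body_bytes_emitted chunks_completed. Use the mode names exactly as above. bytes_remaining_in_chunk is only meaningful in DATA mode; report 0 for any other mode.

Byte 0 = '4': mode=SIZE remaining=0 emitted=0 chunks_done=0
Byte 1 = 0x0D: mode=SIZE_CR remaining=0 emitted=0 chunks_done=0
Byte 2 = 0x0A: mode=DATA remaining=4 emitted=0 chunks_done=0
Byte 3 = '0': mode=DATA remaining=3 emitted=1 chunks_done=0
Byte 4 = '3': mode=DATA remaining=2 emitted=2 chunks_done=0

Answer: DATA 2 2 0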